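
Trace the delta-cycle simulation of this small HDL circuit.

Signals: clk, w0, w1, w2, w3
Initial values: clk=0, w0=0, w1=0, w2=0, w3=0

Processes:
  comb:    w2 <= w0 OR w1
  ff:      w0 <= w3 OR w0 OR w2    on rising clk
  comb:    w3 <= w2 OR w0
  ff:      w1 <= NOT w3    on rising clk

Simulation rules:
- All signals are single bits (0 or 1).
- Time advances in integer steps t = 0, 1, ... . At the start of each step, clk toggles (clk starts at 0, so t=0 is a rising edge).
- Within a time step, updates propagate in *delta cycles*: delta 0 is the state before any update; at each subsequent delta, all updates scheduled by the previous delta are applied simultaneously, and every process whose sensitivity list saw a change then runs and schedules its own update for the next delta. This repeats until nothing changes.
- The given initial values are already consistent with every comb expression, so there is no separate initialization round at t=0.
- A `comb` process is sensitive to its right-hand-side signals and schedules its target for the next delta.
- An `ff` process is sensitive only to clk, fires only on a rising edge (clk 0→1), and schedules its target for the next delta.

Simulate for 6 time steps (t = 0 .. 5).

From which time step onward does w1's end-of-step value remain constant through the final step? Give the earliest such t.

2

[bits: clk,w1,w2,w3,w0]
t=0: Δ0=00000 Δ1=10000 Δ2=11000 Δ3=11100 Δ4=11110 | 4Δ
t=1: Δ0=11110 Δ1=01110 | 1Δ
t=2: Δ0=01110 Δ1=11110 Δ2=10111 | 2Δ
t=3: Δ0=10111 Δ1=00111 | 1Δ
t=4: Δ0=00111 Δ1=10111 | 1Δ
t=5: Δ0=10111 Δ1=00111 | 1Δ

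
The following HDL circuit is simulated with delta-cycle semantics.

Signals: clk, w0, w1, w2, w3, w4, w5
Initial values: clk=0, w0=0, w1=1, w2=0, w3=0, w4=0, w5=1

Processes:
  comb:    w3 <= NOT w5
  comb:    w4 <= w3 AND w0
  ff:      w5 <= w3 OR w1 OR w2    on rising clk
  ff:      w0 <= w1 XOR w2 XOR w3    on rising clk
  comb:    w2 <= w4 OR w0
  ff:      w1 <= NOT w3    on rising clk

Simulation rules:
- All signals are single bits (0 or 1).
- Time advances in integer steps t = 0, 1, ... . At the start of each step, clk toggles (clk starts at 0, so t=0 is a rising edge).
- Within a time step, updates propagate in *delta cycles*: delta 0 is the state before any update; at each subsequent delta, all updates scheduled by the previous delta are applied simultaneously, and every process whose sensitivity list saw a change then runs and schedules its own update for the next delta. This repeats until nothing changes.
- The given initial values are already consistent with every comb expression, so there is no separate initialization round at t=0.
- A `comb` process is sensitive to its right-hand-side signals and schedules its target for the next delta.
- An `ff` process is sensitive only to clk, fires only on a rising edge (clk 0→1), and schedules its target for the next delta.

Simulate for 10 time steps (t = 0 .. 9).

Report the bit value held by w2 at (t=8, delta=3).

t0.Δ0 w4=0 w1=1 w2=0 clk=0 w0=0 w3=0 w5=1
t0.Δ1 w4=0 w1=1 w2=0 clk=1 w0=0 w3=0 w5=1
t0.Δ2 w4=0 w1=1 w2=0 clk=1 w0=1 w3=0 w5=1
t0.Δ3 w4=0 w1=1 w2=1 clk=1 w0=1 w3=0 w5=1
t1.Δ0 w4=0 w1=1 w2=1 clk=1 w0=1 w3=0 w5=1
t1.Δ1 w4=0 w1=1 w2=1 clk=0 w0=1 w3=0 w5=1
t2.Δ0 w4=0 w1=1 w2=1 clk=0 w0=1 w3=0 w5=1
t2.Δ1 w4=0 w1=1 w2=1 clk=1 w0=1 w3=0 w5=1
t2.Δ2 w4=0 w1=1 w2=1 clk=1 w0=0 w3=0 w5=1
t2.Δ3 w4=0 w1=1 w2=0 clk=1 w0=0 w3=0 w5=1
t3.Δ0 w4=0 w1=1 w2=0 clk=1 w0=0 w3=0 w5=1
t3.Δ1 w4=0 w1=1 w2=0 clk=0 w0=0 w3=0 w5=1
t4.Δ0 w4=0 w1=1 w2=0 clk=0 w0=0 w3=0 w5=1
t4.Δ1 w4=0 w1=1 w2=0 clk=1 w0=0 w3=0 w5=1
t4.Δ2 w4=0 w1=1 w2=0 clk=1 w0=1 w3=0 w5=1
t4.Δ3 w4=0 w1=1 w2=1 clk=1 w0=1 w3=0 w5=1
t5.Δ0 w4=0 w1=1 w2=1 clk=1 w0=1 w3=0 w5=1
t5.Δ1 w4=0 w1=1 w2=1 clk=0 w0=1 w3=0 w5=1
t6.Δ0 w4=0 w1=1 w2=1 clk=0 w0=1 w3=0 w5=1
t6.Δ1 w4=0 w1=1 w2=1 clk=1 w0=1 w3=0 w5=1
t6.Δ2 w4=0 w1=1 w2=1 clk=1 w0=0 w3=0 w5=1
t6.Δ3 w4=0 w1=1 w2=0 clk=1 w0=0 w3=0 w5=1
t7.Δ0 w4=0 w1=1 w2=0 clk=1 w0=0 w3=0 w5=1
t7.Δ1 w4=0 w1=1 w2=0 clk=0 w0=0 w3=0 w5=1
t8.Δ0 w4=0 w1=1 w2=0 clk=0 w0=0 w3=0 w5=1
t8.Δ1 w4=0 w1=1 w2=0 clk=1 w0=0 w3=0 w5=1
t8.Δ2 w4=0 w1=1 w2=0 clk=1 w0=1 w3=0 w5=1
t8.Δ3 w4=0 w1=1 w2=1 clk=1 w0=1 w3=0 w5=1
t9.Δ0 w4=0 w1=1 w2=1 clk=1 w0=1 w3=0 w5=1
t9.Δ1 w4=0 w1=1 w2=1 clk=0 w0=1 w3=0 w5=1

1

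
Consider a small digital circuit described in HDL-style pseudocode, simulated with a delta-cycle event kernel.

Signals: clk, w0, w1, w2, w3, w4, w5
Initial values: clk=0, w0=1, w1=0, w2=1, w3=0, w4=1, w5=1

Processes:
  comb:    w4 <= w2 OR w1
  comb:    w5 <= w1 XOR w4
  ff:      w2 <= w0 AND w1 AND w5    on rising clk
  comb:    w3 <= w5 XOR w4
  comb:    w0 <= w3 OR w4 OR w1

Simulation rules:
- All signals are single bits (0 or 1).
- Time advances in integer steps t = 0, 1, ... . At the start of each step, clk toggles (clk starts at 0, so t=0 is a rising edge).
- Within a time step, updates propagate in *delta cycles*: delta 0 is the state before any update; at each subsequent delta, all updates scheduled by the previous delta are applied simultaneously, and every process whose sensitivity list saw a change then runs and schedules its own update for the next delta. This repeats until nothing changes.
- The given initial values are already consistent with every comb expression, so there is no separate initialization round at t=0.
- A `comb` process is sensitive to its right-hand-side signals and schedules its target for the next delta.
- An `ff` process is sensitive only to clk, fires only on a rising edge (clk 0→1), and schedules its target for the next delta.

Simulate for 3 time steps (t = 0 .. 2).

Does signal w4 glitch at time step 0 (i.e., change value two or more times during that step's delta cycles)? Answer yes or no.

t0.Δ0 w1=0 w5=1 w4=1 clk=0 w0=1 w3=0 w2=1
t0.Δ1 w1=0 w5=1 w4=1 clk=1 w0=1 w3=0 w2=1
t0.Δ2 w1=0 w5=1 w4=1 clk=1 w0=1 w3=0 w2=0
t0.Δ3 w1=0 w5=1 w4=0 clk=1 w0=1 w3=0 w2=0
t0.Δ4 w1=0 w5=0 w4=0 clk=1 w0=0 w3=1 w2=0
t0.Δ5 w1=0 w5=0 w4=0 clk=1 w0=1 w3=0 w2=0
t0.Δ6 w1=0 w5=0 w4=0 clk=1 w0=0 w3=0 w2=0
t1.Δ0 w1=0 w5=0 w4=0 clk=1 w0=0 w3=0 w2=0
t1.Δ1 w1=0 w5=0 w4=0 clk=0 w0=0 w3=0 w2=0
t2.Δ0 w1=0 w5=0 w4=0 clk=0 w0=0 w3=0 w2=0
t2.Δ1 w1=0 w5=0 w4=0 clk=1 w0=0 w3=0 w2=0

no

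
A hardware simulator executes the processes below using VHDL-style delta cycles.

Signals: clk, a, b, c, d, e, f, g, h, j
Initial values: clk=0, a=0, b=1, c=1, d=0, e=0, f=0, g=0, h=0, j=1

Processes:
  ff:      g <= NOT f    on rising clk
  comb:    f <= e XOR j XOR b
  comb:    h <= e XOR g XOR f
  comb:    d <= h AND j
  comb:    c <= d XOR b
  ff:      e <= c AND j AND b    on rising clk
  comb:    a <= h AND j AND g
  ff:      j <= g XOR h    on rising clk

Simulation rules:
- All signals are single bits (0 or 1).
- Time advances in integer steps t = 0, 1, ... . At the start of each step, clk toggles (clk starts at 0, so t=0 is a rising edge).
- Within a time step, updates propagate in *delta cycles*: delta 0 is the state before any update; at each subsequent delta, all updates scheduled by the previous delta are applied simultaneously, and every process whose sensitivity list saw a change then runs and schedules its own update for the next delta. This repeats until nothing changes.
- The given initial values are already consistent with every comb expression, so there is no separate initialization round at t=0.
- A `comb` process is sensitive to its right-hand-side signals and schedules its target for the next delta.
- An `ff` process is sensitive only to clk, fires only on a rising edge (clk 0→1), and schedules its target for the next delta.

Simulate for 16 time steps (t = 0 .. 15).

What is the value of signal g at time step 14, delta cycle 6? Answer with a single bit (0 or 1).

0

t0.Δ0 c=1 a=0 b=1 d=0 j=1 h=0 f=0 clk=0 e=0 g=0
t0.Δ1 c=1 a=0 b=1 d=0 j=1 h=0 f=0 clk=1 e=0 g=0
t0.Δ2 c=1 a=0 b=1 d=0 j=0 h=0 f=0 clk=1 e=1 g=1
t1.Δ0 c=1 a=0 b=1 d=0 j=0 h=0 f=0 clk=1 e=1 g=1
t1.Δ1 c=1 a=0 b=1 d=0 j=0 h=0 f=0 clk=0 e=1 g=1
t2.Δ0 c=1 a=0 b=1 d=0 j=0 h=0 f=0 clk=0 e=1 g=1
t2.Δ1 c=1 a=0 b=1 d=0 j=0 h=0 f=0 clk=1 e=1 g=1
t2.Δ2 c=1 a=0 b=1 d=0 j=1 h=0 f=0 clk=1 e=0 g=1
t2.Δ3 c=1 a=0 b=1 d=0 j=1 h=1 f=0 clk=1 e=0 g=1
t2.Δ4 c=1 a=1 b=1 d=1 j=1 h=1 f=0 clk=1 e=0 g=1
t2.Δ5 c=0 a=1 b=1 d=1 j=1 h=1 f=0 clk=1 e=0 g=1
t3.Δ0 c=0 a=1 b=1 d=1 j=1 h=1 f=0 clk=1 e=0 g=1
t3.Δ1 c=0 a=1 b=1 d=1 j=1 h=1 f=0 clk=0 e=0 g=1
t4.Δ0 c=0 a=1 b=1 d=1 j=1 h=1 f=0 clk=0 e=0 g=1
t4.Δ1 c=0 a=1 b=1 d=1 j=1 h=1 f=0 clk=1 e=0 g=1
t4.Δ2 c=0 a=1 b=1 d=1 j=0 h=1 f=0 clk=1 e=0 g=1
t4.Δ3 c=0 a=0 b=1 d=0 j=0 h=1 f=1 clk=1 e=0 g=1
t4.Δ4 c=1 a=0 b=1 d=0 j=0 h=0 f=1 clk=1 e=0 g=1
t5.Δ0 c=1 a=0 b=1 d=0 j=0 h=0 f=1 clk=1 e=0 g=1
t5.Δ1 c=1 a=0 b=1 d=0 j=0 h=0 f=1 clk=0 e=0 g=1
t6.Δ0 c=1 a=0 b=1 d=0 j=0 h=0 f=1 clk=0 e=0 g=1
t6.Δ1 c=1 a=0 b=1 d=0 j=0 h=0 f=1 clk=1 e=0 g=1
t6.Δ2 c=1 a=0 b=1 d=0 j=1 h=0 f=1 clk=1 e=0 g=0
t6.Δ3 c=1 a=0 b=1 d=0 j=1 h=1 f=0 clk=1 e=0 g=0
t6.Δ4 c=1 a=0 b=1 d=1 j=1 h=0 f=0 clk=1 e=0 g=0
t6.Δ5 c=0 a=0 b=1 d=0 j=1 h=0 f=0 clk=1 e=0 g=0
t6.Δ6 c=1 a=0 b=1 d=0 j=1 h=0 f=0 clk=1 e=0 g=0
t7.Δ0 c=1 a=0 b=1 d=0 j=1 h=0 f=0 clk=1 e=0 g=0
t7.Δ1 c=1 a=0 b=1 d=0 j=1 h=0 f=0 clk=0 e=0 g=0
t8.Δ0 c=1 a=0 b=1 d=0 j=1 h=0 f=0 clk=0 e=0 g=0
t8.Δ1 c=1 a=0 b=1 d=0 j=1 h=0 f=0 clk=1 e=0 g=0
t8.Δ2 c=1 a=0 b=1 d=0 j=0 h=0 f=0 clk=1 e=1 g=1
t9.Δ0 c=1 a=0 b=1 d=0 j=0 h=0 f=0 clk=1 e=1 g=1
t9.Δ1 c=1 a=0 b=1 d=0 j=0 h=0 f=0 clk=0 e=1 g=1
t10.Δ0 c=1 a=0 b=1 d=0 j=0 h=0 f=0 clk=0 e=1 g=1
t10.Δ1 c=1 a=0 b=1 d=0 j=0 h=0 f=0 clk=1 e=1 g=1
t10.Δ2 c=1 a=0 b=1 d=0 j=1 h=0 f=0 clk=1 e=0 g=1
t10.Δ3 c=1 a=0 b=1 d=0 j=1 h=1 f=0 clk=1 e=0 g=1
t10.Δ4 c=1 a=1 b=1 d=1 j=1 h=1 f=0 clk=1 e=0 g=1
t10.Δ5 c=0 a=1 b=1 d=1 j=1 h=1 f=0 clk=1 e=0 g=1
t11.Δ0 c=0 a=1 b=1 d=1 j=1 h=1 f=0 clk=1 e=0 g=1
t11.Δ1 c=0 a=1 b=1 d=1 j=1 h=1 f=0 clk=0 e=0 g=1
t12.Δ0 c=0 a=1 b=1 d=1 j=1 h=1 f=0 clk=0 e=0 g=1
t12.Δ1 c=0 a=1 b=1 d=1 j=1 h=1 f=0 clk=1 e=0 g=1
t12.Δ2 c=0 a=1 b=1 d=1 j=0 h=1 f=0 clk=1 e=0 g=1
t12.Δ3 c=0 a=0 b=1 d=0 j=0 h=1 f=1 clk=1 e=0 g=1
t12.Δ4 c=1 a=0 b=1 d=0 j=0 h=0 f=1 clk=1 e=0 g=1
t13.Δ0 c=1 a=0 b=1 d=0 j=0 h=0 f=1 clk=1 e=0 g=1
t13.Δ1 c=1 a=0 b=1 d=0 j=0 h=0 f=1 clk=0 e=0 g=1
t14.Δ0 c=1 a=0 b=1 d=0 j=0 h=0 f=1 clk=0 e=0 g=1
t14.Δ1 c=1 a=0 b=1 d=0 j=0 h=0 f=1 clk=1 e=0 g=1
t14.Δ2 c=1 a=0 b=1 d=0 j=1 h=0 f=1 clk=1 e=0 g=0
t14.Δ3 c=1 a=0 b=1 d=0 j=1 h=1 f=0 clk=1 e=0 g=0
t14.Δ4 c=1 a=0 b=1 d=1 j=1 h=0 f=0 clk=1 e=0 g=0
t14.Δ5 c=0 a=0 b=1 d=0 j=1 h=0 f=0 clk=1 e=0 g=0
t14.Δ6 c=1 a=0 b=1 d=0 j=1 h=0 f=0 clk=1 e=0 g=0
t15.Δ0 c=1 a=0 b=1 d=0 j=1 h=0 f=0 clk=1 e=0 g=0
t15.Δ1 c=1 a=0 b=1 d=0 j=1 h=0 f=0 clk=0 e=0 g=0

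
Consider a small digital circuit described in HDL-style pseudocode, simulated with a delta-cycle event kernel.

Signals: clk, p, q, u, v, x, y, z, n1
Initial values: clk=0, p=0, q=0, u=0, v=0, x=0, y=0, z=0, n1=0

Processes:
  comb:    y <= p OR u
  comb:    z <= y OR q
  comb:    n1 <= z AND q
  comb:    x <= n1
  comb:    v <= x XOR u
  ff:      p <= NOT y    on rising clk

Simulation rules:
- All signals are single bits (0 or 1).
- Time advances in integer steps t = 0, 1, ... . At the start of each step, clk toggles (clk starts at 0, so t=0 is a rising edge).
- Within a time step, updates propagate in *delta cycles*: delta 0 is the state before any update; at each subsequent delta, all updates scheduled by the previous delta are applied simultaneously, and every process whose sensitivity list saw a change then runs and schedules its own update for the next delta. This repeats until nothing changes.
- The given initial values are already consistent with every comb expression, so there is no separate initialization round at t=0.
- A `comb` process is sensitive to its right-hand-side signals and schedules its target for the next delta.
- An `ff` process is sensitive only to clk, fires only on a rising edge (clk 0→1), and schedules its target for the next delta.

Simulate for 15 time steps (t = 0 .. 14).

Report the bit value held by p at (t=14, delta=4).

t=0 Δ0: n1=0 q=0 z=0 p=0 x=0 y=0 clk=0 v=0 u=0
  Δ1: clk:0→1
  Δ2: p:0→1
  Δ3: y:0→1
  Δ4: z:0→1
  (4Δ to stable)
t=1 Δ0: n1=0 q=0 z=1 p=1 x=0 y=1 clk=1 v=0 u=0
  Δ1: clk:1→0
  (1Δ to stable)
t=2 Δ0: n1=0 q=0 z=1 p=1 x=0 y=1 clk=0 v=0 u=0
  Δ1: clk:0→1
  Δ2: p:1→0
  Δ3: y:1→0
  Δ4: z:1→0
  (4Δ to stable)
t=3 Δ0: n1=0 q=0 z=0 p=0 x=0 y=0 clk=1 v=0 u=0
  Δ1: clk:1→0
  (1Δ to stable)
t=4 Δ0: n1=0 q=0 z=0 p=0 x=0 y=0 clk=0 v=0 u=0
  Δ1: clk:0→1
  Δ2: p:0→1
  Δ3: y:0→1
  Δ4: z:0→1
  (4Δ to stable)
t=5 Δ0: n1=0 q=0 z=1 p=1 x=0 y=1 clk=1 v=0 u=0
  Δ1: clk:1→0
  (1Δ to stable)
t=6 Δ0: n1=0 q=0 z=1 p=1 x=0 y=1 clk=0 v=0 u=0
  Δ1: clk:0→1
  Δ2: p:1→0
  Δ3: y:1→0
  Δ4: z:1→0
  (4Δ to stable)
t=7 Δ0: n1=0 q=0 z=0 p=0 x=0 y=0 clk=1 v=0 u=0
  Δ1: clk:1→0
  (1Δ to stable)
t=8 Δ0: n1=0 q=0 z=0 p=0 x=0 y=0 clk=0 v=0 u=0
  Δ1: clk:0→1
  Δ2: p:0→1
  Δ3: y:0→1
  Δ4: z:0→1
  (4Δ to stable)
t=9 Δ0: n1=0 q=0 z=1 p=1 x=0 y=1 clk=1 v=0 u=0
  Δ1: clk:1→0
  (1Δ to stable)
t=10 Δ0: n1=0 q=0 z=1 p=1 x=0 y=1 clk=0 v=0 u=0
  Δ1: clk:0→1
  Δ2: p:1→0
  Δ3: y:1→0
  Δ4: z:1→0
  (4Δ to stable)
t=11 Δ0: n1=0 q=0 z=0 p=0 x=0 y=0 clk=1 v=0 u=0
  Δ1: clk:1→0
  (1Δ to stable)
t=12 Δ0: n1=0 q=0 z=0 p=0 x=0 y=0 clk=0 v=0 u=0
  Δ1: clk:0→1
  Δ2: p:0→1
  Δ3: y:0→1
  Δ4: z:0→1
  (4Δ to stable)
t=13 Δ0: n1=0 q=0 z=1 p=1 x=0 y=1 clk=1 v=0 u=0
  Δ1: clk:1→0
  (1Δ to stable)
t=14 Δ0: n1=0 q=0 z=1 p=1 x=0 y=1 clk=0 v=0 u=0
  Δ1: clk:0→1
  Δ2: p:1→0
  Δ3: y:1→0
  Δ4: z:1→0
  (4Δ to stable)

0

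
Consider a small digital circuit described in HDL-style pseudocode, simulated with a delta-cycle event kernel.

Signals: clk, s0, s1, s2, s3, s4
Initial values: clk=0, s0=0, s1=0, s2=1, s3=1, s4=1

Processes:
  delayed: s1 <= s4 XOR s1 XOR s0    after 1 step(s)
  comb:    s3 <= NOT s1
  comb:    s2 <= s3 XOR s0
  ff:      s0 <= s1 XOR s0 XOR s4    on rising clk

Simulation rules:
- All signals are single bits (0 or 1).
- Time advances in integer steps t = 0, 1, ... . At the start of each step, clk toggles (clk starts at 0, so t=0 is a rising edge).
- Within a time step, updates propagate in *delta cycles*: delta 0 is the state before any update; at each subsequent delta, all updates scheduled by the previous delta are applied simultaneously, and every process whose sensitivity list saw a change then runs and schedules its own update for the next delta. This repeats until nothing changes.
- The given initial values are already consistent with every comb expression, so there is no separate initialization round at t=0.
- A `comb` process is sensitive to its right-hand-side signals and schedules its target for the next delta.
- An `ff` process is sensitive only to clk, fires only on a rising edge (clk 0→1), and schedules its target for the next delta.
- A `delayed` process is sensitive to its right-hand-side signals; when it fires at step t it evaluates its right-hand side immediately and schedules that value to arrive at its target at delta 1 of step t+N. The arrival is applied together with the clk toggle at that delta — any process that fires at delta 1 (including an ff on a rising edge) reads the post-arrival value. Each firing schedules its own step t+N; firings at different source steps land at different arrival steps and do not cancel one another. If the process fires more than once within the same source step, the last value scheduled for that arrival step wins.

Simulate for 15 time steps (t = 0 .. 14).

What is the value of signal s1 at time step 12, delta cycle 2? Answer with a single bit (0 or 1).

t=0 Δ0: s0=0 clk=0 s2=1 s1=0 s3=1 s4=1
  Δ1: clk:0→1
  Δ2: s0:0→1
  Δ3: s2:1→0
  (3Δ to stable)
t=1 Δ0: s0=1 clk=1 s2=0 s1=0 s3=1 s4=1
  Δ1: clk:1→0
  (1Δ to stable)
t=2 Δ0: s0=1 clk=0 s2=0 s1=0 s3=1 s4=1
  Δ1: clk:0→1
  Δ2: s0:1→0
  Δ3: s2:0→1
  (3Δ to stable)
t=3 Δ0: s0=0 clk=1 s2=1 s1=0 s3=1 s4=1
  Δ1: clk:1→0, s1:0→1
  Δ2: s3:1→0
  Δ3: s2:1→0
  (3Δ to stable)
t=4 Δ0: s0=0 clk=0 s2=0 s1=1 s3=0 s4=1
  Δ1: clk:0→1, s1:1→0
  Δ2: s0:0→1, s3:0→1
  (2Δ to stable)
t=5 Δ0: s0=1 clk=1 s2=0 s1=0 s3=1 s4=1
  Δ1: clk:1→0
  (1Δ to stable)
t=6 Δ0: s0=1 clk=0 s2=0 s1=0 s3=1 s4=1
  Δ1: clk:0→1
  Δ2: s0:1→0
  Δ3: s2:0→1
  (3Δ to stable)
t=7 Δ0: s0=0 clk=1 s2=1 s1=0 s3=1 s4=1
  Δ1: clk:1→0, s1:0→1
  Δ2: s3:1→0
  Δ3: s2:1→0
  (3Δ to stable)
t=8 Δ0: s0=0 clk=0 s2=0 s1=1 s3=0 s4=1
  Δ1: clk:0→1, s1:1→0
  Δ2: s0:0→1, s3:0→1
  (2Δ to stable)
t=9 Δ0: s0=1 clk=1 s2=0 s1=0 s3=1 s4=1
  Δ1: clk:1→0
  (1Δ to stable)
t=10 Δ0: s0=1 clk=0 s2=0 s1=0 s3=1 s4=1
  Δ1: clk:0→1
  Δ2: s0:1→0
  Δ3: s2:0→1
  (3Δ to stable)
t=11 Δ0: s0=0 clk=1 s2=1 s1=0 s3=1 s4=1
  Δ1: clk:1→0, s1:0→1
  Δ2: s3:1→0
  Δ3: s2:1→0
  (3Δ to stable)
t=12 Δ0: s0=0 clk=0 s2=0 s1=1 s3=0 s4=1
  Δ1: clk:0→1, s1:1→0
  Δ2: s0:0→1, s3:0→1
  (2Δ to stable)
t=13 Δ0: s0=1 clk=1 s2=0 s1=0 s3=1 s4=1
  Δ1: clk:1→0
  (1Δ to stable)
t=14 Δ0: s0=1 clk=0 s2=0 s1=0 s3=1 s4=1
  Δ1: clk:0→1
  Δ2: s0:1→0
  Δ3: s2:0→1
  (3Δ to stable)

0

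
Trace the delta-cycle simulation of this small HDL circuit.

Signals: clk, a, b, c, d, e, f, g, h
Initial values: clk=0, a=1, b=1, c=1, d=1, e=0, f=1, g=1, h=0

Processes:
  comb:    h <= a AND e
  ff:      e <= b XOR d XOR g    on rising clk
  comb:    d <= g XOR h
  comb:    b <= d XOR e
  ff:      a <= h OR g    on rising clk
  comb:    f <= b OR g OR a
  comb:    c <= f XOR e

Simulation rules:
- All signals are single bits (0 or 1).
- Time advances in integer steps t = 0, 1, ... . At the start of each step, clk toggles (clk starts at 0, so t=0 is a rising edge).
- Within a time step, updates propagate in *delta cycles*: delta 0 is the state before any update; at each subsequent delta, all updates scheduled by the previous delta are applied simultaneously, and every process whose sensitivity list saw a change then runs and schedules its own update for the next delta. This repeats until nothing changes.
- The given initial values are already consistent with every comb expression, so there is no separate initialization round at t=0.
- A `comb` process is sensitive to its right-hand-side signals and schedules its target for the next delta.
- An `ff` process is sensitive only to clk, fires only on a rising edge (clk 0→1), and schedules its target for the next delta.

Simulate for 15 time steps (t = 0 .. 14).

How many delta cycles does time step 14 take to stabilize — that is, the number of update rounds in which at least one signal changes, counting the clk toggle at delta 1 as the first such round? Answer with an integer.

5

t0.Δ0 e=0 b=1 c=1 h=0 d=1 f=1 g=1 clk=0 a=1
t0.Δ1 e=0 b=1 c=1 h=0 d=1 f=1 g=1 clk=1 a=1
t0.Δ2 e=1 b=1 c=1 h=0 d=1 f=1 g=1 clk=1 a=1
t0.Δ3 e=1 b=0 c=0 h=1 d=1 f=1 g=1 clk=1 a=1
t0.Δ4 e=1 b=0 c=0 h=1 d=0 f=1 g=1 clk=1 a=1
t0.Δ5 e=1 b=1 c=0 h=1 d=0 f=1 g=1 clk=1 a=1
t1.Δ0 e=1 b=1 c=0 h=1 d=0 f=1 g=1 clk=1 a=1
t1.Δ1 e=1 b=1 c=0 h=1 d=0 f=1 g=1 clk=0 a=1
t2.Δ0 e=1 b=1 c=0 h=1 d=0 f=1 g=1 clk=0 a=1
t2.Δ1 e=1 b=1 c=0 h=1 d=0 f=1 g=1 clk=1 a=1
t2.Δ2 e=0 b=1 c=0 h=1 d=0 f=1 g=1 clk=1 a=1
t2.Δ3 e=0 b=0 c=1 h=0 d=0 f=1 g=1 clk=1 a=1
t2.Δ4 e=0 b=0 c=1 h=0 d=1 f=1 g=1 clk=1 a=1
t2.Δ5 e=0 b=1 c=1 h=0 d=1 f=1 g=1 clk=1 a=1
t3.Δ0 e=0 b=1 c=1 h=0 d=1 f=1 g=1 clk=1 a=1
t3.Δ1 e=0 b=1 c=1 h=0 d=1 f=1 g=1 clk=0 a=1
t4.Δ0 e=0 b=1 c=1 h=0 d=1 f=1 g=1 clk=0 a=1
t4.Δ1 e=0 b=1 c=1 h=0 d=1 f=1 g=1 clk=1 a=1
t4.Δ2 e=1 b=1 c=1 h=0 d=1 f=1 g=1 clk=1 a=1
t4.Δ3 e=1 b=0 c=0 h=1 d=1 f=1 g=1 clk=1 a=1
t4.Δ4 e=1 b=0 c=0 h=1 d=0 f=1 g=1 clk=1 a=1
t4.Δ5 e=1 b=1 c=0 h=1 d=0 f=1 g=1 clk=1 a=1
t5.Δ0 e=1 b=1 c=0 h=1 d=0 f=1 g=1 clk=1 a=1
t5.Δ1 e=1 b=1 c=0 h=1 d=0 f=1 g=1 clk=0 a=1
t6.Δ0 e=1 b=1 c=0 h=1 d=0 f=1 g=1 clk=0 a=1
t6.Δ1 e=1 b=1 c=0 h=1 d=0 f=1 g=1 clk=1 a=1
t6.Δ2 e=0 b=1 c=0 h=1 d=0 f=1 g=1 clk=1 a=1
t6.Δ3 e=0 b=0 c=1 h=0 d=0 f=1 g=1 clk=1 a=1
t6.Δ4 e=0 b=0 c=1 h=0 d=1 f=1 g=1 clk=1 a=1
t6.Δ5 e=0 b=1 c=1 h=0 d=1 f=1 g=1 clk=1 a=1
t7.Δ0 e=0 b=1 c=1 h=0 d=1 f=1 g=1 clk=1 a=1
t7.Δ1 e=0 b=1 c=1 h=0 d=1 f=1 g=1 clk=0 a=1
t8.Δ0 e=0 b=1 c=1 h=0 d=1 f=1 g=1 clk=0 a=1
t8.Δ1 e=0 b=1 c=1 h=0 d=1 f=1 g=1 clk=1 a=1
t8.Δ2 e=1 b=1 c=1 h=0 d=1 f=1 g=1 clk=1 a=1
t8.Δ3 e=1 b=0 c=0 h=1 d=1 f=1 g=1 clk=1 a=1
t8.Δ4 e=1 b=0 c=0 h=1 d=0 f=1 g=1 clk=1 a=1
t8.Δ5 e=1 b=1 c=0 h=1 d=0 f=1 g=1 clk=1 a=1
t9.Δ0 e=1 b=1 c=0 h=1 d=0 f=1 g=1 clk=1 a=1
t9.Δ1 e=1 b=1 c=0 h=1 d=0 f=1 g=1 clk=0 a=1
t10.Δ0 e=1 b=1 c=0 h=1 d=0 f=1 g=1 clk=0 a=1
t10.Δ1 e=1 b=1 c=0 h=1 d=0 f=1 g=1 clk=1 a=1
t10.Δ2 e=0 b=1 c=0 h=1 d=0 f=1 g=1 clk=1 a=1
t10.Δ3 e=0 b=0 c=1 h=0 d=0 f=1 g=1 clk=1 a=1
t10.Δ4 e=0 b=0 c=1 h=0 d=1 f=1 g=1 clk=1 a=1
t10.Δ5 e=0 b=1 c=1 h=0 d=1 f=1 g=1 clk=1 a=1
t11.Δ0 e=0 b=1 c=1 h=0 d=1 f=1 g=1 clk=1 a=1
t11.Δ1 e=0 b=1 c=1 h=0 d=1 f=1 g=1 clk=0 a=1
t12.Δ0 e=0 b=1 c=1 h=0 d=1 f=1 g=1 clk=0 a=1
t12.Δ1 e=0 b=1 c=1 h=0 d=1 f=1 g=1 clk=1 a=1
t12.Δ2 e=1 b=1 c=1 h=0 d=1 f=1 g=1 clk=1 a=1
t12.Δ3 e=1 b=0 c=0 h=1 d=1 f=1 g=1 clk=1 a=1
t12.Δ4 e=1 b=0 c=0 h=1 d=0 f=1 g=1 clk=1 a=1
t12.Δ5 e=1 b=1 c=0 h=1 d=0 f=1 g=1 clk=1 a=1
t13.Δ0 e=1 b=1 c=0 h=1 d=0 f=1 g=1 clk=1 a=1
t13.Δ1 e=1 b=1 c=0 h=1 d=0 f=1 g=1 clk=0 a=1
t14.Δ0 e=1 b=1 c=0 h=1 d=0 f=1 g=1 clk=0 a=1
t14.Δ1 e=1 b=1 c=0 h=1 d=0 f=1 g=1 clk=1 a=1
t14.Δ2 e=0 b=1 c=0 h=1 d=0 f=1 g=1 clk=1 a=1
t14.Δ3 e=0 b=0 c=1 h=0 d=0 f=1 g=1 clk=1 a=1
t14.Δ4 e=0 b=0 c=1 h=0 d=1 f=1 g=1 clk=1 a=1
t14.Δ5 e=0 b=1 c=1 h=0 d=1 f=1 g=1 clk=1 a=1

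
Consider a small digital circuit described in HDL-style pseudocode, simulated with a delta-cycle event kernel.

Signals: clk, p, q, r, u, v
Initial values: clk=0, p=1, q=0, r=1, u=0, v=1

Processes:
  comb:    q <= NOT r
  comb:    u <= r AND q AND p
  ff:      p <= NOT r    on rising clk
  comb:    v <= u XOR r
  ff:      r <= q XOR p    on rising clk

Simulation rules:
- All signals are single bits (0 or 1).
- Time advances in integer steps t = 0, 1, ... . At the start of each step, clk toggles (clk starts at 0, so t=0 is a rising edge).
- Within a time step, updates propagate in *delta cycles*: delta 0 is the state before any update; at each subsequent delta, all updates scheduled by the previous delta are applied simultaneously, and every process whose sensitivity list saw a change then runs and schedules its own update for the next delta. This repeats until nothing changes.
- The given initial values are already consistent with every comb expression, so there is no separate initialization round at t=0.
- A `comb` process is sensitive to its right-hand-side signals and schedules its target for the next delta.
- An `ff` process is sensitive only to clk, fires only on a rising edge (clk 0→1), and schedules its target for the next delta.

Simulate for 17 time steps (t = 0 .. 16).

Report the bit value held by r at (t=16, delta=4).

t0.Δ0 q=0 r=1 p=1 clk=0 v=1 u=0
t0.Δ1 q=0 r=1 p=1 clk=1 v=1 u=0
t0.Δ2 q=0 r=1 p=0 clk=1 v=1 u=0
t1.Δ0 q=0 r=1 p=0 clk=1 v=1 u=0
t1.Δ1 q=0 r=1 p=0 clk=0 v=1 u=0
t2.Δ0 q=0 r=1 p=0 clk=0 v=1 u=0
t2.Δ1 q=0 r=1 p=0 clk=1 v=1 u=0
t2.Δ2 q=0 r=0 p=0 clk=1 v=1 u=0
t2.Δ3 q=1 r=0 p=0 clk=1 v=0 u=0
t3.Δ0 q=1 r=0 p=0 clk=1 v=0 u=0
t3.Δ1 q=1 r=0 p=0 clk=0 v=0 u=0
t4.Δ0 q=1 r=0 p=0 clk=0 v=0 u=0
t4.Δ1 q=1 r=0 p=0 clk=1 v=0 u=0
t4.Δ2 q=1 r=1 p=1 clk=1 v=0 u=0
t4.Δ3 q=0 r=1 p=1 clk=1 v=1 u=1
t4.Δ4 q=0 r=1 p=1 clk=1 v=0 u=0
t4.Δ5 q=0 r=1 p=1 clk=1 v=1 u=0
t5.Δ0 q=0 r=1 p=1 clk=1 v=1 u=0
t5.Δ1 q=0 r=1 p=1 clk=0 v=1 u=0
t6.Δ0 q=0 r=1 p=1 clk=0 v=1 u=0
t6.Δ1 q=0 r=1 p=1 clk=1 v=1 u=0
t6.Δ2 q=0 r=1 p=0 clk=1 v=1 u=0
t7.Δ0 q=0 r=1 p=0 clk=1 v=1 u=0
t7.Δ1 q=0 r=1 p=0 clk=0 v=1 u=0
t8.Δ0 q=0 r=1 p=0 clk=0 v=1 u=0
t8.Δ1 q=0 r=1 p=0 clk=1 v=1 u=0
t8.Δ2 q=0 r=0 p=0 clk=1 v=1 u=0
t8.Δ3 q=1 r=0 p=0 clk=1 v=0 u=0
t9.Δ0 q=1 r=0 p=0 clk=1 v=0 u=0
t9.Δ1 q=1 r=0 p=0 clk=0 v=0 u=0
t10.Δ0 q=1 r=0 p=0 clk=0 v=0 u=0
t10.Δ1 q=1 r=0 p=0 clk=1 v=0 u=0
t10.Δ2 q=1 r=1 p=1 clk=1 v=0 u=0
t10.Δ3 q=0 r=1 p=1 clk=1 v=1 u=1
t10.Δ4 q=0 r=1 p=1 clk=1 v=0 u=0
t10.Δ5 q=0 r=1 p=1 clk=1 v=1 u=0
t11.Δ0 q=0 r=1 p=1 clk=1 v=1 u=0
t11.Δ1 q=0 r=1 p=1 clk=0 v=1 u=0
t12.Δ0 q=0 r=1 p=1 clk=0 v=1 u=0
t12.Δ1 q=0 r=1 p=1 clk=1 v=1 u=0
t12.Δ2 q=0 r=1 p=0 clk=1 v=1 u=0
t13.Δ0 q=0 r=1 p=0 clk=1 v=1 u=0
t13.Δ1 q=0 r=1 p=0 clk=0 v=1 u=0
t14.Δ0 q=0 r=1 p=0 clk=0 v=1 u=0
t14.Δ1 q=0 r=1 p=0 clk=1 v=1 u=0
t14.Δ2 q=0 r=0 p=0 clk=1 v=1 u=0
t14.Δ3 q=1 r=0 p=0 clk=1 v=0 u=0
t15.Δ0 q=1 r=0 p=0 clk=1 v=0 u=0
t15.Δ1 q=1 r=0 p=0 clk=0 v=0 u=0
t16.Δ0 q=1 r=0 p=0 clk=0 v=0 u=0
t16.Δ1 q=1 r=0 p=0 clk=1 v=0 u=0
t16.Δ2 q=1 r=1 p=1 clk=1 v=0 u=0
t16.Δ3 q=0 r=1 p=1 clk=1 v=1 u=1
t16.Δ4 q=0 r=1 p=1 clk=1 v=0 u=0
t16.Δ5 q=0 r=1 p=1 clk=1 v=1 u=0

1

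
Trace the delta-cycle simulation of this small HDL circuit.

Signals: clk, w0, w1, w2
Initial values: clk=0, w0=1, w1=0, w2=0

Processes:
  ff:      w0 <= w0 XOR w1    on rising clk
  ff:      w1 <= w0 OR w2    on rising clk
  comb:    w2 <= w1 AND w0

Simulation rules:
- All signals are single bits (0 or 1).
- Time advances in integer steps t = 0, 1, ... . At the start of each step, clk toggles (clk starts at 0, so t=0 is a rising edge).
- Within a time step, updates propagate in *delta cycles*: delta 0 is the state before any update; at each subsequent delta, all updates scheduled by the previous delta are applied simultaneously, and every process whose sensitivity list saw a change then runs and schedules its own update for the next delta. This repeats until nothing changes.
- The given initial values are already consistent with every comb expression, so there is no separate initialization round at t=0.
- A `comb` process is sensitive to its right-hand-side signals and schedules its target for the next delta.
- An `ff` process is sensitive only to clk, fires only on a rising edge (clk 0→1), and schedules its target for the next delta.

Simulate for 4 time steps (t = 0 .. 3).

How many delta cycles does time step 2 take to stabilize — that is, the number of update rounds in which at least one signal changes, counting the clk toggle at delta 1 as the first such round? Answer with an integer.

3

t=0 Δ0: w0=1 w2=0 clk=0 w1=0
  Δ1: clk:0→1
  Δ2: w1:0→1
  Δ3: w2:0→1
  (3Δ to stable)
t=1 Δ0: w0=1 w2=1 clk=1 w1=1
  Δ1: clk:1→0
  (1Δ to stable)
t=2 Δ0: w0=1 w2=1 clk=0 w1=1
  Δ1: clk:0→1
  Δ2: w0:1→0
  Δ3: w2:1→0
  (3Δ to stable)
t=3 Δ0: w0=0 w2=0 clk=1 w1=1
  Δ1: clk:1→0
  (1Δ to stable)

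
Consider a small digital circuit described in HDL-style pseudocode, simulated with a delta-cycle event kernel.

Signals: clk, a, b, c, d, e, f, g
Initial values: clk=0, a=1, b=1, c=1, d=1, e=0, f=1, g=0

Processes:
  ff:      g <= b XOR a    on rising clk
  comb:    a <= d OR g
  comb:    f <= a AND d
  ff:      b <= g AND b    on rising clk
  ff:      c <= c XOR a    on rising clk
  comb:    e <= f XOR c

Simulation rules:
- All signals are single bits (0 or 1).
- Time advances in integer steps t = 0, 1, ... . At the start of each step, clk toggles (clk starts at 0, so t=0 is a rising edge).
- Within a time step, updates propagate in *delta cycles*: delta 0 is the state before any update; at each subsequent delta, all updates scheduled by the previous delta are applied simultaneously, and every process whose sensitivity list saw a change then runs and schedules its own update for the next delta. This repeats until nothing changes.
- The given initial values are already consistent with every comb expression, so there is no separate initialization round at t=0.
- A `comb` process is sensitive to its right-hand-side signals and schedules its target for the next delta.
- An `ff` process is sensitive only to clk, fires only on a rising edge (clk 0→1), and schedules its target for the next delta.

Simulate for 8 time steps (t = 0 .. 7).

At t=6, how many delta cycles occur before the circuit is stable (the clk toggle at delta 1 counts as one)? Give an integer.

t0.Δ0 d=1 a=1 c=1 g=0 e=0 f=1 clk=0 b=1
t0.Δ1 d=1 a=1 c=1 g=0 e=0 f=1 clk=1 b=1
t0.Δ2 d=1 a=1 c=0 g=0 e=0 f=1 clk=1 b=0
t0.Δ3 d=1 a=1 c=0 g=0 e=1 f=1 clk=1 b=0
t1.Δ0 d=1 a=1 c=0 g=0 e=1 f=1 clk=1 b=0
t1.Δ1 d=1 a=1 c=0 g=0 e=1 f=1 clk=0 b=0
t2.Δ0 d=1 a=1 c=0 g=0 e=1 f=1 clk=0 b=0
t2.Δ1 d=1 a=1 c=0 g=0 e=1 f=1 clk=1 b=0
t2.Δ2 d=1 a=1 c=1 g=1 e=1 f=1 clk=1 b=0
t2.Δ3 d=1 a=1 c=1 g=1 e=0 f=1 clk=1 b=0
t3.Δ0 d=1 a=1 c=1 g=1 e=0 f=1 clk=1 b=0
t3.Δ1 d=1 a=1 c=1 g=1 e=0 f=1 clk=0 b=0
t4.Δ0 d=1 a=1 c=1 g=1 e=0 f=1 clk=0 b=0
t4.Δ1 d=1 a=1 c=1 g=1 e=0 f=1 clk=1 b=0
t4.Δ2 d=1 a=1 c=0 g=1 e=0 f=1 clk=1 b=0
t4.Δ3 d=1 a=1 c=0 g=1 e=1 f=1 clk=1 b=0
t5.Δ0 d=1 a=1 c=0 g=1 e=1 f=1 clk=1 b=0
t5.Δ1 d=1 a=1 c=0 g=1 e=1 f=1 clk=0 b=0
t6.Δ0 d=1 a=1 c=0 g=1 e=1 f=1 clk=0 b=0
t6.Δ1 d=1 a=1 c=0 g=1 e=1 f=1 clk=1 b=0
t6.Δ2 d=1 a=1 c=1 g=1 e=1 f=1 clk=1 b=0
t6.Δ3 d=1 a=1 c=1 g=1 e=0 f=1 clk=1 b=0
t7.Δ0 d=1 a=1 c=1 g=1 e=0 f=1 clk=1 b=0
t7.Δ1 d=1 a=1 c=1 g=1 e=0 f=1 clk=0 b=0

3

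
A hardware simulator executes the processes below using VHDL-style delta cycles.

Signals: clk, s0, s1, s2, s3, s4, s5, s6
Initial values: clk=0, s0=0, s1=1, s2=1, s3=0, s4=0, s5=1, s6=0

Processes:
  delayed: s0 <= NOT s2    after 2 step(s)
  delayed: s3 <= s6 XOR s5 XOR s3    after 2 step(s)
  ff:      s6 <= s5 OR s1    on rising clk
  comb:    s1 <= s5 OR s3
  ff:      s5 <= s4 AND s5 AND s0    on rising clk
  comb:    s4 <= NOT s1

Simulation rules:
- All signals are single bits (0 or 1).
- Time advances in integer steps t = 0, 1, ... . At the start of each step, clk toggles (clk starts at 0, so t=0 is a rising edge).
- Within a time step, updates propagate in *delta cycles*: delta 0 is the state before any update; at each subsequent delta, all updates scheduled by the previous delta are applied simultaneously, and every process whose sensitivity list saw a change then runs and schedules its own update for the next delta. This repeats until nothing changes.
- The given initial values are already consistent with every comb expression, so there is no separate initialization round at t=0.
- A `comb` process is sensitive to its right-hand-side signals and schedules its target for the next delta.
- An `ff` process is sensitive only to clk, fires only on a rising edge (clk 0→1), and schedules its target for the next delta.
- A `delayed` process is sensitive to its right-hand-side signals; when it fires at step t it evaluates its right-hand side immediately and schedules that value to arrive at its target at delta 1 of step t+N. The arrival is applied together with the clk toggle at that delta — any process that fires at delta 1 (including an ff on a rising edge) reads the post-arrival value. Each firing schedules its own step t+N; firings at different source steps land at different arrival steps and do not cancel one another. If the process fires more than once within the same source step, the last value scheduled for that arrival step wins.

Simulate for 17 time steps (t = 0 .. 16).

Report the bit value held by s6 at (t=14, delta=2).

t0.Δ0 s6=0 s4=0 s2=1 s5=1 s3=0 clk=0 s0=0 s1=1
t0.Δ1 s6=0 s4=0 s2=1 s5=1 s3=0 clk=1 s0=0 s1=1
t0.Δ2 s6=1 s4=0 s2=1 s5=0 s3=0 clk=1 s0=0 s1=1
t0.Δ3 s6=1 s4=0 s2=1 s5=0 s3=0 clk=1 s0=0 s1=0
t0.Δ4 s6=1 s4=1 s2=1 s5=0 s3=0 clk=1 s0=0 s1=0
t1.Δ0 s6=1 s4=1 s2=1 s5=0 s3=0 clk=1 s0=0 s1=0
t1.Δ1 s6=1 s4=1 s2=1 s5=0 s3=0 clk=0 s0=0 s1=0
t2.Δ0 s6=1 s4=1 s2=1 s5=0 s3=0 clk=0 s0=0 s1=0
t2.Δ1 s6=1 s4=1 s2=1 s5=0 s3=1 clk=1 s0=0 s1=0
t2.Δ2 s6=0 s4=1 s2=1 s5=0 s3=1 clk=1 s0=0 s1=1
t2.Δ3 s6=0 s4=0 s2=1 s5=0 s3=1 clk=1 s0=0 s1=1
t3.Δ0 s6=0 s4=0 s2=1 s5=0 s3=1 clk=1 s0=0 s1=1
t3.Δ1 s6=0 s4=0 s2=1 s5=0 s3=1 clk=0 s0=0 s1=1
t4.Δ0 s6=0 s4=0 s2=1 s5=0 s3=1 clk=0 s0=0 s1=1
t4.Δ1 s6=0 s4=0 s2=1 s5=0 s3=1 clk=1 s0=0 s1=1
t4.Δ2 s6=1 s4=0 s2=1 s5=0 s3=1 clk=1 s0=0 s1=1
t5.Δ0 s6=1 s4=0 s2=1 s5=0 s3=1 clk=1 s0=0 s1=1
t5.Δ1 s6=1 s4=0 s2=1 s5=0 s3=1 clk=0 s0=0 s1=1
t6.Δ0 s6=1 s4=0 s2=1 s5=0 s3=1 clk=0 s0=0 s1=1
t6.Δ1 s6=1 s4=0 s2=1 s5=0 s3=0 clk=1 s0=0 s1=1
t6.Δ2 s6=1 s4=0 s2=1 s5=0 s3=0 clk=1 s0=0 s1=0
t6.Δ3 s6=1 s4=1 s2=1 s5=0 s3=0 clk=1 s0=0 s1=0
t7.Δ0 s6=1 s4=1 s2=1 s5=0 s3=0 clk=1 s0=0 s1=0
t7.Δ1 s6=1 s4=1 s2=1 s5=0 s3=0 clk=0 s0=0 s1=0
t8.Δ0 s6=1 s4=1 s2=1 s5=0 s3=0 clk=0 s0=0 s1=0
t8.Δ1 s6=1 s4=1 s2=1 s5=0 s3=1 clk=1 s0=0 s1=0
t8.Δ2 s6=0 s4=1 s2=1 s5=0 s3=1 clk=1 s0=0 s1=1
t8.Δ3 s6=0 s4=0 s2=1 s5=0 s3=1 clk=1 s0=0 s1=1
t9.Δ0 s6=0 s4=0 s2=1 s5=0 s3=1 clk=1 s0=0 s1=1
t9.Δ1 s6=0 s4=0 s2=1 s5=0 s3=1 clk=0 s0=0 s1=1
t10.Δ0 s6=0 s4=0 s2=1 s5=0 s3=1 clk=0 s0=0 s1=1
t10.Δ1 s6=0 s4=0 s2=1 s5=0 s3=1 clk=1 s0=0 s1=1
t10.Δ2 s6=1 s4=0 s2=1 s5=0 s3=1 clk=1 s0=0 s1=1
t11.Δ0 s6=1 s4=0 s2=1 s5=0 s3=1 clk=1 s0=0 s1=1
t11.Δ1 s6=1 s4=0 s2=1 s5=0 s3=1 clk=0 s0=0 s1=1
t12.Δ0 s6=1 s4=0 s2=1 s5=0 s3=1 clk=0 s0=0 s1=1
t12.Δ1 s6=1 s4=0 s2=1 s5=0 s3=0 clk=1 s0=0 s1=1
t12.Δ2 s6=1 s4=0 s2=1 s5=0 s3=0 clk=1 s0=0 s1=0
t12.Δ3 s6=1 s4=1 s2=1 s5=0 s3=0 clk=1 s0=0 s1=0
t13.Δ0 s6=1 s4=1 s2=1 s5=0 s3=0 clk=1 s0=0 s1=0
t13.Δ1 s6=1 s4=1 s2=1 s5=0 s3=0 clk=0 s0=0 s1=0
t14.Δ0 s6=1 s4=1 s2=1 s5=0 s3=0 clk=0 s0=0 s1=0
t14.Δ1 s6=1 s4=1 s2=1 s5=0 s3=1 clk=1 s0=0 s1=0
t14.Δ2 s6=0 s4=1 s2=1 s5=0 s3=1 clk=1 s0=0 s1=1
t14.Δ3 s6=0 s4=0 s2=1 s5=0 s3=1 clk=1 s0=0 s1=1
t15.Δ0 s6=0 s4=0 s2=1 s5=0 s3=1 clk=1 s0=0 s1=1
t15.Δ1 s6=0 s4=0 s2=1 s5=0 s3=1 clk=0 s0=0 s1=1
t16.Δ0 s6=0 s4=0 s2=1 s5=0 s3=1 clk=0 s0=0 s1=1
t16.Δ1 s6=0 s4=0 s2=1 s5=0 s3=1 clk=1 s0=0 s1=1
t16.Δ2 s6=1 s4=0 s2=1 s5=0 s3=1 clk=1 s0=0 s1=1

0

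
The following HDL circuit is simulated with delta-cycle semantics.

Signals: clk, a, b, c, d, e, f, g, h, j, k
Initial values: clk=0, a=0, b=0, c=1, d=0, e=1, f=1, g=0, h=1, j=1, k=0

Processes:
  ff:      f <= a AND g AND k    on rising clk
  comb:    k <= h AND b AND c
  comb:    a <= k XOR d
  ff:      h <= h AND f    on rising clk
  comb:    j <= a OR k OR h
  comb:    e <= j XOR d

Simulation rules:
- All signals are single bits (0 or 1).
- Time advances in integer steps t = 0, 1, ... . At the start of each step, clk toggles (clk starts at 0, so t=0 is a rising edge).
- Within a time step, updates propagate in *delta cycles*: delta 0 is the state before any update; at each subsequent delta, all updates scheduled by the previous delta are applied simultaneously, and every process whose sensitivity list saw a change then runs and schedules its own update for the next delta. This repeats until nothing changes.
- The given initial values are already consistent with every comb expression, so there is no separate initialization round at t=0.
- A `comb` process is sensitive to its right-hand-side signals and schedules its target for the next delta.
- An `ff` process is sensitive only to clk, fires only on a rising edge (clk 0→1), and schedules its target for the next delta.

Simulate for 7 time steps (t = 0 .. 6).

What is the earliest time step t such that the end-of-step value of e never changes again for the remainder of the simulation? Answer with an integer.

2

t0.Δ0 j=1 k=0 e=1 b=0 g=0 d=0 a=0 c=1 f=1 clk=0 h=1
t0.Δ1 j=1 k=0 e=1 b=0 g=0 d=0 a=0 c=1 f=1 clk=1 h=1
t0.Δ2 j=1 k=0 e=1 b=0 g=0 d=0 a=0 c=1 f=0 clk=1 h=1
t1.Δ0 j=1 k=0 e=1 b=0 g=0 d=0 a=0 c=1 f=0 clk=1 h=1
t1.Δ1 j=1 k=0 e=1 b=0 g=0 d=0 a=0 c=1 f=0 clk=0 h=1
t2.Δ0 j=1 k=0 e=1 b=0 g=0 d=0 a=0 c=1 f=0 clk=0 h=1
t2.Δ1 j=1 k=0 e=1 b=0 g=0 d=0 a=0 c=1 f=0 clk=1 h=1
t2.Δ2 j=1 k=0 e=1 b=0 g=0 d=0 a=0 c=1 f=0 clk=1 h=0
t2.Δ3 j=0 k=0 e=1 b=0 g=0 d=0 a=0 c=1 f=0 clk=1 h=0
t2.Δ4 j=0 k=0 e=0 b=0 g=0 d=0 a=0 c=1 f=0 clk=1 h=0
t3.Δ0 j=0 k=0 e=0 b=0 g=0 d=0 a=0 c=1 f=0 clk=1 h=0
t3.Δ1 j=0 k=0 e=0 b=0 g=0 d=0 a=0 c=1 f=0 clk=0 h=0
t4.Δ0 j=0 k=0 e=0 b=0 g=0 d=0 a=0 c=1 f=0 clk=0 h=0
t4.Δ1 j=0 k=0 e=0 b=0 g=0 d=0 a=0 c=1 f=0 clk=1 h=0
t5.Δ0 j=0 k=0 e=0 b=0 g=0 d=0 a=0 c=1 f=0 clk=1 h=0
t5.Δ1 j=0 k=0 e=0 b=0 g=0 d=0 a=0 c=1 f=0 clk=0 h=0
t6.Δ0 j=0 k=0 e=0 b=0 g=0 d=0 a=0 c=1 f=0 clk=0 h=0
t6.Δ1 j=0 k=0 e=0 b=0 g=0 d=0 a=0 c=1 f=0 clk=1 h=0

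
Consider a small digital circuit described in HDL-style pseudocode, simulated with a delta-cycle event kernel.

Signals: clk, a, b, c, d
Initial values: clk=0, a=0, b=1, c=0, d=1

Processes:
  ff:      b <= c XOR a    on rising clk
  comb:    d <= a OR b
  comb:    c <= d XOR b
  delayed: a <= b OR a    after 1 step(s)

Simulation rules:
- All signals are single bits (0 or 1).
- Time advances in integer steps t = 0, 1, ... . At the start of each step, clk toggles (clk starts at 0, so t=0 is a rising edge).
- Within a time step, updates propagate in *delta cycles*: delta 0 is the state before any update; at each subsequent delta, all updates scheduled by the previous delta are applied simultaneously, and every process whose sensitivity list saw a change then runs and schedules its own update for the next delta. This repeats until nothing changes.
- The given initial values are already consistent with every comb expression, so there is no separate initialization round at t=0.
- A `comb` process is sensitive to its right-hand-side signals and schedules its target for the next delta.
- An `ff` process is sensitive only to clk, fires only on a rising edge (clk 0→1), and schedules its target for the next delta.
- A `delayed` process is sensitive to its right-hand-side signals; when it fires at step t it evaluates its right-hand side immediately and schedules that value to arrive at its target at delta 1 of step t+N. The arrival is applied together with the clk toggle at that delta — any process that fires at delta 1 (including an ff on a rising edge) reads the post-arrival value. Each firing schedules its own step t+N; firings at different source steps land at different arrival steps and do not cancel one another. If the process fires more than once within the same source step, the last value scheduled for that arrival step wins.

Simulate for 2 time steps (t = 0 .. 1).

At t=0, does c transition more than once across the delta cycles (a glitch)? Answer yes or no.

[bits: clk,d,c,a,b]
t=0: Δ0=01001 Δ1=11001 Δ2=11000 Δ3=10100 Δ4=10000 | 4Δ
t=1: Δ0=10000 Δ1=00000 | 1Δ

yes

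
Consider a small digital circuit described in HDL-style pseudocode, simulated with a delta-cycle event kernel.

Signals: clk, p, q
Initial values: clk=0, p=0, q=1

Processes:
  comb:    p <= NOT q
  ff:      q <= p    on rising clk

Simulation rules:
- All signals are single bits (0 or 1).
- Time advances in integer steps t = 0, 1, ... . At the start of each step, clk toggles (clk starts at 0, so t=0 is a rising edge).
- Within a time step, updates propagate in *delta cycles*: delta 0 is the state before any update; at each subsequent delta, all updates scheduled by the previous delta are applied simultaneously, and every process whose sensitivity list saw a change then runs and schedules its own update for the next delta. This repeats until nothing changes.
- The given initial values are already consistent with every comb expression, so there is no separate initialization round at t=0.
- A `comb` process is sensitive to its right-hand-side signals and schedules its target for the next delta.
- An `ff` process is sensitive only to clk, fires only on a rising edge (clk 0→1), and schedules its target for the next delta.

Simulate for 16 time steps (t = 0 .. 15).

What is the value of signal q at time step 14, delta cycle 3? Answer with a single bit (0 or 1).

1

[bits: p,clk,q]
t=0: Δ0=001 Δ1=011 Δ2=010 Δ3=110 | 3Δ
t=1: Δ0=110 Δ1=100 | 1Δ
t=2: Δ0=100 Δ1=110 Δ2=111 Δ3=011 | 3Δ
t=3: Δ0=011 Δ1=001 | 1Δ
t=4: Δ0=001 Δ1=011 Δ2=010 Δ3=110 | 3Δ
t=5: Δ0=110 Δ1=100 | 1Δ
t=6: Δ0=100 Δ1=110 Δ2=111 Δ3=011 | 3Δ
t=7: Δ0=011 Δ1=001 | 1Δ
t=8: Δ0=001 Δ1=011 Δ2=010 Δ3=110 | 3Δ
t=9: Δ0=110 Δ1=100 | 1Δ
t=10: Δ0=100 Δ1=110 Δ2=111 Δ3=011 | 3Δ
t=11: Δ0=011 Δ1=001 | 1Δ
t=12: Δ0=001 Δ1=011 Δ2=010 Δ3=110 | 3Δ
t=13: Δ0=110 Δ1=100 | 1Δ
t=14: Δ0=100 Δ1=110 Δ2=111 Δ3=011 | 3Δ
t=15: Δ0=011 Δ1=001 | 1Δ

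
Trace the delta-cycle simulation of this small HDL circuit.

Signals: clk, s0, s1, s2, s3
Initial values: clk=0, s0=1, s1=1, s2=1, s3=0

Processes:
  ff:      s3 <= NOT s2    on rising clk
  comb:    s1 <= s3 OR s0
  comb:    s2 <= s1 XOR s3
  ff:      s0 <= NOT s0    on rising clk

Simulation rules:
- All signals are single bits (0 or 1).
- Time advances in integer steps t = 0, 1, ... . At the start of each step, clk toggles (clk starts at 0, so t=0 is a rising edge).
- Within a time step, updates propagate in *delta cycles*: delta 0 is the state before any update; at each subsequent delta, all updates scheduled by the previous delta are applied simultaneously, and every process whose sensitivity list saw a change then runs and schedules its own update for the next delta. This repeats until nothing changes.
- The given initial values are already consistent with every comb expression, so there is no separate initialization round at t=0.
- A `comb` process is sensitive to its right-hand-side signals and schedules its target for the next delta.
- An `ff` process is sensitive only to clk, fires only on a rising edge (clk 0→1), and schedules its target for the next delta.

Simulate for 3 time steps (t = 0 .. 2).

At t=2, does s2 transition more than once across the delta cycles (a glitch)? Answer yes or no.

t0.Δ0 s0=1 clk=0 s3=0 s2=1 s1=1
t0.Δ1 s0=1 clk=1 s3=0 s2=1 s1=1
t0.Δ2 s0=0 clk=1 s3=0 s2=1 s1=1
t0.Δ3 s0=0 clk=1 s3=0 s2=1 s1=0
t0.Δ4 s0=0 clk=1 s3=0 s2=0 s1=0
t1.Δ0 s0=0 clk=1 s3=0 s2=0 s1=0
t1.Δ1 s0=0 clk=0 s3=0 s2=0 s1=0
t2.Δ0 s0=0 clk=0 s3=0 s2=0 s1=0
t2.Δ1 s0=0 clk=1 s3=0 s2=0 s1=0
t2.Δ2 s0=1 clk=1 s3=1 s2=0 s1=0
t2.Δ3 s0=1 clk=1 s3=1 s2=1 s1=1
t2.Δ4 s0=1 clk=1 s3=1 s2=0 s1=1

yes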